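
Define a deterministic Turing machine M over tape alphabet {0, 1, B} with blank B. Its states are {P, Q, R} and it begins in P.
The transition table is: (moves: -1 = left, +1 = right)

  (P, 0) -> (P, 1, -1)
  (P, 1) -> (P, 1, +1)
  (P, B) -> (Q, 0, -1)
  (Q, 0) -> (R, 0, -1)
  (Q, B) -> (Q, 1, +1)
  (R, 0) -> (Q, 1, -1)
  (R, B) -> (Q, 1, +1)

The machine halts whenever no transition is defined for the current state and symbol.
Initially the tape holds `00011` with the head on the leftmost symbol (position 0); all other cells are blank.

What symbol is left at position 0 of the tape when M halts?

1

P | BB[0]0011   read 0 → write 1, move -1, go to P
P | B[B]10011   read B → write 0, move -1, go to Q
Q | [B]010011   read B → write 1, move +1, go to Q
Q | 1[0]10011   read 0 → write 0, move -1, go to R
R | [1]010011
Cell 0 holds 1 when M halts.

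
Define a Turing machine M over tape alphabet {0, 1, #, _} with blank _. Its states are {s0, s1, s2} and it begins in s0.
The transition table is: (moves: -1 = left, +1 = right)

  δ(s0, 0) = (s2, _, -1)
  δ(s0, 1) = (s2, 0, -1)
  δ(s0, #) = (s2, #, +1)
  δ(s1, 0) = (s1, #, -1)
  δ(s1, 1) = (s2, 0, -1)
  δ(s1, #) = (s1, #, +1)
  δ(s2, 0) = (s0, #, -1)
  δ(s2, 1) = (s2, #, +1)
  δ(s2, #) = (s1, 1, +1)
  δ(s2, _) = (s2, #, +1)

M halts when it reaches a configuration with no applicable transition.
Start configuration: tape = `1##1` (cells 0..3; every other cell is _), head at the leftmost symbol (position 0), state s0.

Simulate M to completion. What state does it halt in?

s1

state=s0 head=0 tape=_[1]##1_   (s0,1)→(s2,0,-1)
state=s2 head=-1 tape=[_]0##1_   (s2,_)→(s2,#,+1)
state=s2 head=0 tape=#[0]##1_   (s2,0)→(s0,#,-1)
state=s0 head=-1 tape=[#]###1_   (s0,#)→(s2,#,+1)
state=s2 head=0 tape=#[#]##1_   (s2,#)→(s1,1,+1)
state=s1 head=1 tape=#1[#]#1_   (s1,#)→(s1,#,+1)
state=s1 head=2 tape=#1#[#]1_   (s1,#)→(s1,#,+1)
state=s1 head=3 tape=#1##[1]_   (s1,1)→(s2,0,-1)
state=s2 head=2 tape=#1#[#]0_   (s2,#)→(s1,1,+1)
state=s1 head=3 tape=#1#1[0]_   (s1,0)→(s1,#,-1)
state=s1 head=2 tape=#1#[1]#_   (s1,1)→(s2,0,-1)
state=s2 head=1 tape=#1[#]0#_   (s2,#)→(s1,1,+1)
state=s1 head=2 tape=#11[0]#_   (s1,0)→(s1,#,-1)
state=s1 head=1 tape=#1[1]##_   (s1,1)→(s2,0,-1)
state=s2 head=0 tape=#[1]0##_   (s2,1)→(s2,#,+1)
state=s2 head=1 tape=##[0]##_   (s2,0)→(s0,#,-1)
state=s0 head=0 tape=#[#]###_   (s0,#)→(s2,#,+1)
state=s2 head=1 tape=##[#]##_   (s2,#)→(s1,1,+1)
state=s1 head=2 tape=##1[#]#_   (s1,#)→(s1,#,+1)
state=s1 head=3 tape=##1#[#]_   (s1,#)→(s1,#,+1)
state=s1 head=4 tape=##1##[_]
No transition is defined for (s1, _); M halts in state s1.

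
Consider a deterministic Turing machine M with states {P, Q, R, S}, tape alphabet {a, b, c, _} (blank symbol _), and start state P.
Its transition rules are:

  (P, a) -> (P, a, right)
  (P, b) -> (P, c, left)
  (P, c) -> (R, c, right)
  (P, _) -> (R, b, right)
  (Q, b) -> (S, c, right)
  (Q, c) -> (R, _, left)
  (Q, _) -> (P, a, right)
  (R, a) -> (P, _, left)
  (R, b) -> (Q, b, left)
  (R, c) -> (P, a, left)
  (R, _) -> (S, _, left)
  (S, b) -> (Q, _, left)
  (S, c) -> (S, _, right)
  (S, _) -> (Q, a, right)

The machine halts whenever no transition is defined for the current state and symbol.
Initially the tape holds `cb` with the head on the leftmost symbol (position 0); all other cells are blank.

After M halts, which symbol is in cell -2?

P | __[c]b   read c → write c, move right, go to R
R | __c[b]   read b → write b, move left, go to Q
Q | __[c]b   read c → write _, move left, go to R
R | _[_]_b   read _ → write _, move left, go to S
S | [_]__b   read _ → write a, move right, go to Q
Q | a[_]_b   read _ → write a, move right, go to P
P | aa[_]b   read _ → write b, move right, go to R
R | aab[b]   read b → write b, move left, go to Q
Q | aa[b]b   read b → write c, move right, go to S
S | aac[b]   read b → write _, move left, go to Q
Q | aa[c]_   read c → write _, move left, go to R
R | a[a]__   read a → write _, move left, go to P
P | [a]___   read a → write a, move right, go to P
P | a[_]__   read _ → write b, move right, go to R
R | ab[_]_   read _ → write _, move left, go to S
S | a[b]__   read b → write _, move left, go to Q
Q | [a]___
Cell -2 holds a when M halts.

a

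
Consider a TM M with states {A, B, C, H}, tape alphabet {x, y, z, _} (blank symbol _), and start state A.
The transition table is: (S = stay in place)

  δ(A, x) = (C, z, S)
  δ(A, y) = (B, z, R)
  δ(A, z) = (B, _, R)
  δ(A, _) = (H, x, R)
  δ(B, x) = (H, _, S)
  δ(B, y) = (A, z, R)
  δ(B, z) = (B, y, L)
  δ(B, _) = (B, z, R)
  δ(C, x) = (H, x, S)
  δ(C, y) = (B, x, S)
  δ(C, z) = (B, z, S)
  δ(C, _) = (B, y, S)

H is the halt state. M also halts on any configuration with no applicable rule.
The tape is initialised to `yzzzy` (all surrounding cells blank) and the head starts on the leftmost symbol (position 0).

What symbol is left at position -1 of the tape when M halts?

state=A head=0 tape=___[y]zzzy__   (A,y)→(B,z,R)
state=B head=1 tape=___z[z]zzy__   (B,z)→(B,y,L)
state=B head=0 tape=___[z]yzzy__   (B,z)→(B,y,L)
state=B head=-1 tape=__[_]yyzzy__   (B,_)→(B,z,R)
state=B head=0 tape=__z[y]yzzy__   (B,y)→(A,z,R)
state=A head=1 tape=__zz[y]zzy__   (A,y)→(B,z,R)
state=B head=2 tape=__zzz[z]zy__   (B,z)→(B,y,L)
state=B head=1 tape=__zz[z]yzy__   (B,z)→(B,y,L)
state=B head=0 tape=__z[z]yyzy__   (B,z)→(B,y,L)
state=B head=-1 tape=__[z]yyyzy__   (B,z)→(B,y,L)
state=B head=-2 tape=_[_]yyyyzy__   (B,_)→(B,z,R)
state=B head=-1 tape=_z[y]yyyzy__   (B,y)→(A,z,R)
state=A head=0 tape=_zz[y]yyzy__   (A,y)→(B,z,R)
state=B head=1 tape=_zzz[y]yzy__   (B,y)→(A,z,R)
state=A head=2 tape=_zzzz[y]zy__   (A,y)→(B,z,R)
state=B head=3 tape=_zzzzz[z]y__   (B,z)→(B,y,L)
state=B head=2 tape=_zzzz[z]yy__   (B,z)→(B,y,L)
state=B head=1 tape=_zzz[z]yyy__   (B,z)→(B,y,L)
state=B head=0 tape=_zz[z]yyyy__   (B,z)→(B,y,L)
state=B head=-1 tape=_z[z]yyyyy__   (B,z)→(B,y,L)
state=B head=-2 tape=_[z]yyyyyy__   (B,z)→(B,y,L)
state=B head=-3 tape=[_]yyyyyyy__   (B,_)→(B,z,R)
state=B head=-2 tape=z[y]yyyyyy__   (B,y)→(A,z,R)
state=A head=-1 tape=zz[y]yyyyy__   (A,y)→(B,z,R)
state=B head=0 tape=zzz[y]yyyy__   (B,y)→(A,z,R)
state=A head=1 tape=zzzz[y]yyy__   (A,y)→(B,z,R)
state=B head=2 tape=zzzzz[y]yy__   (B,y)→(A,z,R)
state=A head=3 tape=zzzzzz[y]y__   (A,y)→(B,z,R)
state=B head=4 tape=zzzzzzz[y]__   (B,y)→(A,z,R)
state=A head=5 tape=zzzzzzzz[_]_   (A,_)→(H,x,R)
state=H head=6 tape=zzzzzzzzx[_]
Cell -1 holds z when M halts.

z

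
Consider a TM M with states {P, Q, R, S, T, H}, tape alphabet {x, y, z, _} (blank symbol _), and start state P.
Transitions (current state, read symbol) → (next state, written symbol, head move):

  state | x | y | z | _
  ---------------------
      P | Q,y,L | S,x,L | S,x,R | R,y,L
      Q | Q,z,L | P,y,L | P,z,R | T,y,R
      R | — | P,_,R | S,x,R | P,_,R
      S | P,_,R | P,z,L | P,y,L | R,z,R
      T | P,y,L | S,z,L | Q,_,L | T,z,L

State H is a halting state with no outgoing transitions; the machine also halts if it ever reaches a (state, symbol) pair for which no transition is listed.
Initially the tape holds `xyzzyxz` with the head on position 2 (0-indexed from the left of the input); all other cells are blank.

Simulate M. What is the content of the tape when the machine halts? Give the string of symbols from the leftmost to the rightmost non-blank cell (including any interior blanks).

state=P head=2 tape=___xy[z]zyxz   (P,z)→(S,x,R)
state=S head=3 tape=___xyx[z]yxz   (S,z)→(P,y,L)
state=P head=2 tape=___xy[x]yyxz   (P,x)→(Q,y,L)
state=Q head=1 tape=___x[y]yyyxz   (Q,y)→(P,y,L)
state=P head=0 tape=___[x]yyyyxz   (P,x)→(Q,y,L)
state=Q head=-1 tape=__[_]yyyyyxz   (Q,_)→(T,y,R)
state=T head=0 tape=__y[y]yyyyxz   (T,y)→(S,z,L)
state=S head=-1 tape=__[y]zyyyyxz   (S,y)→(P,z,L)
state=P head=-2 tape=_[_]zzyyyyxz   (P,_)→(R,y,L)
state=R head=-3 tape=[_]yzzyyyyxz   (R,_)→(P,_,R)
state=P head=-2 tape=_[y]zzyyyyxz   (P,y)→(S,x,L)
state=S head=-3 tape=[_]xzzyyyyxz   (S,_)→(R,z,R)
state=R head=-2 tape=z[x]zzyyyyxz
The non-blank tape span at halt is zxzzyyyyxz.

zxzzyyyyxz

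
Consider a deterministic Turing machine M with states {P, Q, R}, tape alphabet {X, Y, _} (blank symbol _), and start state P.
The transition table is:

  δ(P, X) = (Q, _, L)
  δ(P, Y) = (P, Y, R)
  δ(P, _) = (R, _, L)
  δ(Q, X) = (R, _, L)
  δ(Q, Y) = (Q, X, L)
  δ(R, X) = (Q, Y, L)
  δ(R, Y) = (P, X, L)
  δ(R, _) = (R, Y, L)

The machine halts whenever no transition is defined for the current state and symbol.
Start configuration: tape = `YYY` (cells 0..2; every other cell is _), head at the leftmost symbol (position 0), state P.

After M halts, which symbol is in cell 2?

P | _[Y]YY_   read Y → write Y, move R, go to P
P | _Y[Y]Y_   read Y → write Y, move R, go to P
P | _YY[Y]_   read Y → write Y, move R, go to P
P | _YYY[_]   read _ → write _, move L, go to R
R | _YY[Y]_   read Y → write X, move L, go to P
P | _Y[Y]X_   read Y → write Y, move R, go to P
P | _YY[X]_   read X → write _, move L, go to Q
Q | _Y[Y]__   read Y → write X, move L, go to Q
Q | _[Y]X__   read Y → write X, move L, go to Q
Q | [_]XX__
Cell 2 holds _ when M halts.

_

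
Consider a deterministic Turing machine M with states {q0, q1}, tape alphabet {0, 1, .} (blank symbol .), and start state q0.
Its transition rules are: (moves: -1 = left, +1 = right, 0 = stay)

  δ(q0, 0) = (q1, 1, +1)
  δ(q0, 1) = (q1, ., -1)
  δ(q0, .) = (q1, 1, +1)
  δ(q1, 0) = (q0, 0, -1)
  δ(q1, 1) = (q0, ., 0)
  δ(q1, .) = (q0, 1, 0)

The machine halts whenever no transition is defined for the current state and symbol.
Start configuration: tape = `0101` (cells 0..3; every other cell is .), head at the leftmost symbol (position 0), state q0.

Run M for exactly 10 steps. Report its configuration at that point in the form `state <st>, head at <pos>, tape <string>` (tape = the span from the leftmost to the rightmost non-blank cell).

q0 | [0]101   read 0 → write 1, move +1, go to q1
q1 | 1[1]01   read 1 → write ., move 0, go to q0
q0 | 1[.]01   read . → write 1, move +1, go to q1
q1 | 11[0]1   read 0 → write 0, move -1, go to q0
q0 | 1[1]01   read 1 → write ., move -1, go to q1
q1 | [1].01   read 1 → write ., move 0, go to q0
q0 | [.].01   read . → write 1, move +1, go to q1
q1 | 1[.]01   read . → write 1, move 0, go to q0
q0 | 1[1]01   read 1 → write ., move -1, go to q1
q1 | [1].01   read 1 → write ., move 0, go to q0
q0 | [.].01
After 10 steps: state q0, head at 0, tape 01.

state q0, head at 0, tape 01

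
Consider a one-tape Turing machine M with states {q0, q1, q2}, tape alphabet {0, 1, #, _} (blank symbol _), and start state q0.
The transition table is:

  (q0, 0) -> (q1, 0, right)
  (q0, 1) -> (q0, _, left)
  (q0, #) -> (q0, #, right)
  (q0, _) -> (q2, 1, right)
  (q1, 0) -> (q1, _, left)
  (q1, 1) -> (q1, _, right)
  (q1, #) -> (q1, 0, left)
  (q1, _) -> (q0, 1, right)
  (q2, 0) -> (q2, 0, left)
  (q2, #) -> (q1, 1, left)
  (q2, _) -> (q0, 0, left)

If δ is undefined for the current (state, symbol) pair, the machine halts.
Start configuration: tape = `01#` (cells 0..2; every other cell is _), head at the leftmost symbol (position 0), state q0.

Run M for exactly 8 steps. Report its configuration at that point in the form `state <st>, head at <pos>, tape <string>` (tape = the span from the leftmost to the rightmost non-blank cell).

q0 | [0]1#___   read 0 → write 0, move right, go to q1
q1 | 0[1]#___   read 1 → write _, move right, go to q1
q1 | 0_[#]___   read # → write 0, move left, go to q1
q1 | 0[_]0___   read _ → write 1, move right, go to q0
q0 | 01[0]___   read 0 → write 0, move right, go to q1
q1 | 010[_]__   read _ → write 1, move right, go to q0
q0 | 0101[_]_   read _ → write 1, move right, go to q2
q2 | 01011[_]   read _ → write 0, move left, go to q0
q0 | 0101[1]0
After 8 steps: state q0, head at 4, tape 010110.

state q0, head at 4, tape 010110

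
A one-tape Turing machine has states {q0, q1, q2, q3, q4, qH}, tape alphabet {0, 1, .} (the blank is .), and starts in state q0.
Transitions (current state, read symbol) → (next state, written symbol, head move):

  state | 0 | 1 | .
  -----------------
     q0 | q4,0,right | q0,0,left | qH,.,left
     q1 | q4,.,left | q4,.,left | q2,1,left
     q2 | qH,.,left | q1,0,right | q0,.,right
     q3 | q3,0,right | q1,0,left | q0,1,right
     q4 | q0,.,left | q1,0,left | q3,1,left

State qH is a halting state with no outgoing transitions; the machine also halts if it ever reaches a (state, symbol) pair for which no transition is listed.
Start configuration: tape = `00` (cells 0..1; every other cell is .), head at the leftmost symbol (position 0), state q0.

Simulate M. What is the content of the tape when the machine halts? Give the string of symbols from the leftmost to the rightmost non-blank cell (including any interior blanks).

00.0

state=q0 head=0 tape=....[0]0   (q0,0)→(q4,0,right)
state=q4 head=1 tape=....0[0]   (q4,0)→(q0,.,left)
state=q0 head=0 tape=....[0].   (q0,0)→(q4,0,right)
state=q4 head=1 tape=....0[.]   (q4,.)→(q3,1,left)
state=q3 head=0 tape=....[0]1   (q3,0)→(q3,0,right)
state=q3 head=1 tape=....0[1]   (q3,1)→(q1,0,left)
state=q1 head=0 tape=....[0]0   (q1,0)→(q4,.,left)
state=q4 head=-1 tape=...[.].0   (q4,.)→(q3,1,left)
state=q3 head=-2 tape=..[.]1.0   (q3,.)→(q0,1,right)
state=q0 head=-1 tape=..1[1].0   (q0,1)→(q0,0,left)
state=q0 head=-2 tape=..[1]0.0   (q0,1)→(q0,0,left)
state=q0 head=-3 tape=.[.]00.0   (q0,.)→(qH,.,left)
state=qH head=-4 tape=[.].00.0
The non-blank tape span at halt is 00.0.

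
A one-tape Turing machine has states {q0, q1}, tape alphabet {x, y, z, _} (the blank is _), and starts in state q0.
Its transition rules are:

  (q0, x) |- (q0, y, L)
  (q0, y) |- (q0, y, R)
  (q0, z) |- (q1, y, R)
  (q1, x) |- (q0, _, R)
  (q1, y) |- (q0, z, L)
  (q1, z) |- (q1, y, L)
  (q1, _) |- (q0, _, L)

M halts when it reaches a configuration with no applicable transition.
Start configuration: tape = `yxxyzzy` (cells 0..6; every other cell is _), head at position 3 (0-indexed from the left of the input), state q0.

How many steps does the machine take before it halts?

state=q0 head=3 tape=yxx[y]zzy_   (q0,y)→(q0,y,R)
state=q0 head=4 tape=yxxy[z]zy_   (q0,z)→(q1,y,R)
state=q1 head=5 tape=yxxyy[z]y_   (q1,z)→(q1,y,L)
state=q1 head=4 tape=yxxy[y]yy_   (q1,y)→(q0,z,L)
state=q0 head=3 tape=yxx[y]zyy_   (q0,y)→(q0,y,R)
state=q0 head=4 tape=yxxy[z]yy_   (q0,z)→(q1,y,R)
state=q1 head=5 tape=yxxyy[y]y_   (q1,y)→(q0,z,L)
state=q0 head=4 tape=yxxy[y]zy_   (q0,y)→(q0,y,R)
state=q0 head=5 tape=yxxyy[z]y_   (q0,z)→(q1,y,R)
state=q1 head=6 tape=yxxyyy[y]_   (q1,y)→(q0,z,L)
state=q0 head=5 tape=yxxyy[y]z_   (q0,y)→(q0,y,R)
state=q0 head=6 tape=yxxyyy[z]_   (q0,z)→(q1,y,R)
state=q1 head=7 tape=yxxyyyy[_]   (q1,_)→(q0,_,L)
state=q0 head=6 tape=yxxyyy[y]_   (q0,y)→(q0,y,R)
state=q0 head=7 tape=yxxyyyy[_]
M halts after 14 transitions.

14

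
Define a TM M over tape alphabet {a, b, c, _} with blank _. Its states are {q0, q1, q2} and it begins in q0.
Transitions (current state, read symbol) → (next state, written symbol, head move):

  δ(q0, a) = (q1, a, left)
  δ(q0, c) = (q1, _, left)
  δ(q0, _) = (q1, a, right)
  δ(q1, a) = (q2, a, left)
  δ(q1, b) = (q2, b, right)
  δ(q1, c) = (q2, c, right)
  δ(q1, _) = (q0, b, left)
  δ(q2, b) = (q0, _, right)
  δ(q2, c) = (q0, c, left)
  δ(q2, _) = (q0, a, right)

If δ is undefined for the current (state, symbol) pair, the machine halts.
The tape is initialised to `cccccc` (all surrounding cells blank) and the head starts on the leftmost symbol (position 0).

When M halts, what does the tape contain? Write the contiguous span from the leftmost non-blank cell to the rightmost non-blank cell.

state=q0 head=0 tape=____[c]ccccc   (q0,c)→(q1,_,left)
state=q1 head=-1 tape=___[_]_ccccc   (q1,_)→(q0,b,left)
state=q0 head=-2 tape=__[_]b_ccccc   (q0,_)→(q1,a,right)
state=q1 head=-1 tape=__a[b]_ccccc   (q1,b)→(q2,b,right)
state=q2 head=0 tape=__ab[_]ccccc   (q2,_)→(q0,a,right)
state=q0 head=1 tape=__aba[c]cccc   (q0,c)→(q1,_,left)
state=q1 head=0 tape=__ab[a]_cccc   (q1,a)→(q2,a,left)
state=q2 head=-1 tape=__a[b]a_cccc   (q2,b)→(q0,_,right)
state=q0 head=0 tape=__a_[a]_cccc   (q0,a)→(q1,a,left)
state=q1 head=-1 tape=__a[_]a_cccc   (q1,_)→(q0,b,left)
state=q0 head=-2 tape=__[a]ba_cccc   (q0,a)→(q1,a,left)
state=q1 head=-3 tape=_[_]aba_cccc   (q1,_)→(q0,b,left)
state=q0 head=-4 tape=[_]baba_cccc   (q0,_)→(q1,a,right)
state=q1 head=-3 tape=a[b]aba_cccc   (q1,b)→(q2,b,right)
state=q2 head=-2 tape=ab[a]ba_cccc
The non-blank tape span at halt is ababa_cccc.

ababa_cccc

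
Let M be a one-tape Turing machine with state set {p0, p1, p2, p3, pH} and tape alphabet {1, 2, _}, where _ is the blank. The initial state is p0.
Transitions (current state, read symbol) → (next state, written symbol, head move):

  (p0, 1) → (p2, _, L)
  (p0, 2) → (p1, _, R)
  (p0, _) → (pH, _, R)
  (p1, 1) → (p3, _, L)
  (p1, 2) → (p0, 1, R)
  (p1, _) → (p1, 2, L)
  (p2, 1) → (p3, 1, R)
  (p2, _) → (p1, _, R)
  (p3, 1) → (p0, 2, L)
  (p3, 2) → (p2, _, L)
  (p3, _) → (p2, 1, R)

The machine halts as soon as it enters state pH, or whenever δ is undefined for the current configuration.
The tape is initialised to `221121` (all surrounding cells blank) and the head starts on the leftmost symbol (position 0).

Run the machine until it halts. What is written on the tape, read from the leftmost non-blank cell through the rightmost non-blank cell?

11112_22

p0 | [2]21121___   read 2 → write _, move R, go to p1
p1 | _[2]1121___   read 2 → write 1, move R, go to p0
p0 | _1[1]121___   read 1 → write _, move L, go to p2
p2 | _[1]_121___   read 1 → write 1, move R, go to p3
p3 | _1[_]121___   read _ → write 1, move R, go to p2
p2 | _11[1]21___   read 1 → write 1, move R, go to p3
p3 | _111[2]1___   read 2 → write _, move L, go to p2
p2 | _11[1]_1___   read 1 → write 1, move R, go to p3
p3 | _111[_]1___   read _ → write 1, move R, go to p2
p2 | _1111[1]___   read 1 → write 1, move R, go to p3
p3 | _11111[_]__   read _ → write 1, move R, go to p2
p2 | _111111[_]_   read _ → write _, move R, go to p1
p1 | _111111_[_]   read _ → write 2, move L, go to p1
p1 | _111111[_]2   read _ → write 2, move L, go to p1
p1 | _11111[1]22   read 1 → write _, move L, go to p3
p3 | _1111[1]_22   read 1 → write 2, move L, go to p0
p0 | _111[1]2_22   read 1 → write _, move L, go to p2
p2 | _11[1]_2_22   read 1 → write 1, move R, go to p3
p3 | _111[_]2_22   read _ → write 1, move R, go to p2
p2 | _1111[2]_22
The non-blank tape span at halt is 11112_22.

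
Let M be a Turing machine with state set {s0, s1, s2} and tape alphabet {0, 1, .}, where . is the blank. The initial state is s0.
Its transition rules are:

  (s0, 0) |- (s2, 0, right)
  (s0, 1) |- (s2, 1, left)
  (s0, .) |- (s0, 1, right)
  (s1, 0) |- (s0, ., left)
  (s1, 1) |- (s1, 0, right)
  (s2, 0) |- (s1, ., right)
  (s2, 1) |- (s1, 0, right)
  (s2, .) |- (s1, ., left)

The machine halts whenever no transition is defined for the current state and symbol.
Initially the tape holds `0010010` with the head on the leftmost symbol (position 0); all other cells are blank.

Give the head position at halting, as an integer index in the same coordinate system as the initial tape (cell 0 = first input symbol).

s0 | [0]010010   read 0 → write 0, move right, go to s2
s2 | 0[0]10010   read 0 → write ., move right, go to s1
s1 | 0.[1]0010   read 1 → write 0, move right, go to s1
s1 | 0.0[0]010   read 0 → write ., move left, go to s0
s0 | 0.[0].010   read 0 → write 0, move right, go to s2
s2 | 0.0[.]010   read . → write ., move left, go to s1
s1 | 0.[0].010   read 0 → write ., move left, go to s0
s0 | 0[.]..010   read . → write 1, move right, go to s0
s0 | 01[.].010   read . → write 1, move right, go to s0
s0 | 011[.]010   read . → write 1, move right, go to s0
s0 | 0111[0]10   read 0 → write 0, move right, go to s2
s2 | 01110[1]0   read 1 → write 0, move right, go to s1
s1 | 011100[0]   read 0 → write ., move left, go to s0
s0 | 01110[0].   read 0 → write 0, move right, go to s2
s2 | 011100[.]   read . → write ., move left, go to s1
s1 | 01110[0].   read 0 → write ., move left, go to s0
s0 | 0111[0]..   read 0 → write 0, move right, go to s2
s2 | 01110[.].   read . → write ., move left, go to s1
s1 | 0111[0]..   read 0 → write ., move left, go to s0
s0 | 011[1]...   read 1 → write 1, move left, go to s2
s2 | 01[1]1...   read 1 → write 0, move right, go to s1
s1 | 010[1]...   read 1 → write 0, move right, go to s1
s1 | 0100[.]..
At halt the head is at cell 4.

4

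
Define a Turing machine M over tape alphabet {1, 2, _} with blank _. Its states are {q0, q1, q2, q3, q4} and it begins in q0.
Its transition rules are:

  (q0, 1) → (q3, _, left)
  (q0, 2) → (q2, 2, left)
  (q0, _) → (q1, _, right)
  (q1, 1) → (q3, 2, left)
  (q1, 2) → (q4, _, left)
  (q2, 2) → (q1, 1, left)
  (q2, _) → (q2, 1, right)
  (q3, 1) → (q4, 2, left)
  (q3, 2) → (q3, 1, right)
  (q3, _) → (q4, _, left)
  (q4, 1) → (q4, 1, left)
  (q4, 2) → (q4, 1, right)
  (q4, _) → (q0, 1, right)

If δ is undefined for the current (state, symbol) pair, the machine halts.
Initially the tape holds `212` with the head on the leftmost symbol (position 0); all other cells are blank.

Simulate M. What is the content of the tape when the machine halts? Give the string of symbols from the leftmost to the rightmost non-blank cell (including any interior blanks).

12_1_212

state=q0 head=0 tape=_____[2]12   (q0,2)→(q2,2,left)
state=q2 head=-1 tape=____[_]212   (q2,_)→(q2,1,right)
state=q2 head=0 tape=____1[2]12   (q2,2)→(q1,1,left)
state=q1 head=-1 tape=____[1]112   (q1,1)→(q3,2,left)
state=q3 head=-2 tape=___[_]2112   (q3,_)→(q4,_,left)
state=q4 head=-3 tape=__[_]_2112   (q4,_)→(q0,1,right)
state=q0 head=-2 tape=__1[_]2112   (q0,_)→(q1,_,right)
state=q1 head=-1 tape=__1_[2]112   (q1,2)→(q4,_,left)
state=q4 head=-2 tape=__1[_]_112   (q4,_)→(q0,1,right)
state=q0 head=-1 tape=__11[_]112   (q0,_)→(q1,_,right)
state=q1 head=0 tape=__11_[1]12   (q1,1)→(q3,2,left)
state=q3 head=-1 tape=__11[_]212   (q3,_)→(q4,_,left)
state=q4 head=-2 tape=__1[1]_212   (q4,1)→(q4,1,left)
state=q4 head=-3 tape=__[1]1_212   (q4,1)→(q4,1,left)
state=q4 head=-4 tape=_[_]11_212   (q4,_)→(q0,1,right)
state=q0 head=-3 tape=_1[1]1_212   (q0,1)→(q3,_,left)
state=q3 head=-4 tape=_[1]_1_212   (q3,1)→(q4,2,left)
state=q4 head=-5 tape=[_]2_1_212   (q4,_)→(q0,1,right)
state=q0 head=-4 tape=1[2]_1_212   (q0,2)→(q2,2,left)
state=q2 head=-5 tape=[1]2_1_212
The non-blank tape span at halt is 12_1_212.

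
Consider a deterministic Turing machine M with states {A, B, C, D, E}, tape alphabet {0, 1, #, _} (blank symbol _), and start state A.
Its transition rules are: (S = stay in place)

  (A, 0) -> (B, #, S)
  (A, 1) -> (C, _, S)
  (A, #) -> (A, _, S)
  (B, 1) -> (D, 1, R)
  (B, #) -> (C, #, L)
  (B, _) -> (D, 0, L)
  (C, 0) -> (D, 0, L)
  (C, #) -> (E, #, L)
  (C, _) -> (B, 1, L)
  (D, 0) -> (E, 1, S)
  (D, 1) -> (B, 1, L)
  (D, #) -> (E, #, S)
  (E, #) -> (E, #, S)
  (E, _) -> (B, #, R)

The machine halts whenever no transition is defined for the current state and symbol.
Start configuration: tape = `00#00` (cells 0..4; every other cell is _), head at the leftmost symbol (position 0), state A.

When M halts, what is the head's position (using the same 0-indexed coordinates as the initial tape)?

-3

A | ___[0]0#00   read 0 → write #, move S, go to B
B | ___[#]0#00   read # → write #, move L, go to C
C | __[_]#0#00   read _ → write 1, move L, go to B
B | _[_]1#0#00   read _ → write 0, move L, go to D
D | [_]01#0#00
At halt the head is at cell -3.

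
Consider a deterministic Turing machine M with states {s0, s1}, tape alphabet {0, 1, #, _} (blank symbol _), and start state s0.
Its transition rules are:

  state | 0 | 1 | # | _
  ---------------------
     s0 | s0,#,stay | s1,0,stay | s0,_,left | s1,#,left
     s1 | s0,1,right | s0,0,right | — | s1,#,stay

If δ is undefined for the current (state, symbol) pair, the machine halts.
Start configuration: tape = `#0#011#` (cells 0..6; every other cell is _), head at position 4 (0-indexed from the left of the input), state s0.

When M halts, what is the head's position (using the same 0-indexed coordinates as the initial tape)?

-2

s0 | __#0#0[1]1#   read 1 → write 0, move stay, go to s1
s1 | __#0#0[0]1#   read 0 → write 1, move right, go to s0
s0 | __#0#01[1]#   read 1 → write 0, move stay, go to s1
s1 | __#0#01[0]#   read 0 → write 1, move right, go to s0
s0 | __#0#011[#]   read # → write _, move left, go to s0
s0 | __#0#01[1]_   read 1 → write 0, move stay, go to s1
s1 | __#0#01[0]_   read 0 → write 1, move right, go to s0
s0 | __#0#011[_]   read _ → write #, move left, go to s1
s1 | __#0#01[1]#   read 1 → write 0, move right, go to s0
s0 | __#0#010[#]   read # → write _, move left, go to s0
s0 | __#0#01[0]_   read 0 → write #, move stay, go to s0
s0 | __#0#01[#]_   read # → write _, move left, go to s0
s0 | __#0#0[1]__   read 1 → write 0, move stay, go to s1
s1 | __#0#0[0]__   read 0 → write 1, move right, go to s0
s0 | __#0#01[_]_   read _ → write #, move left, go to s1
s1 | __#0#0[1]#_   read 1 → write 0, move right, go to s0
s0 | __#0#00[#]_   read # → write _, move left, go to s0
s0 | __#0#0[0]__   read 0 → write #, move stay, go to s0
s0 | __#0#0[#]__   read # → write _, move left, go to s0
s0 | __#0#[0]___   read 0 → write #, move stay, go to s0
s0 | __#0#[#]___   read # → write _, move left, go to s0
s0 | __#0[#]____   read # → write _, move left, go to s0
s0 | __#[0]_____   read 0 → write #, move stay, go to s0
s0 | __#[#]_____   read # → write _, move left, go to s0
s0 | __[#]______   read # → write _, move left, go to s0
s0 | _[_]_______   read _ → write #, move left, go to s1
s1 | [_]#_______   read _ → write #, move stay, go to s1
s1 | [#]#_______
At halt the head is at cell -2.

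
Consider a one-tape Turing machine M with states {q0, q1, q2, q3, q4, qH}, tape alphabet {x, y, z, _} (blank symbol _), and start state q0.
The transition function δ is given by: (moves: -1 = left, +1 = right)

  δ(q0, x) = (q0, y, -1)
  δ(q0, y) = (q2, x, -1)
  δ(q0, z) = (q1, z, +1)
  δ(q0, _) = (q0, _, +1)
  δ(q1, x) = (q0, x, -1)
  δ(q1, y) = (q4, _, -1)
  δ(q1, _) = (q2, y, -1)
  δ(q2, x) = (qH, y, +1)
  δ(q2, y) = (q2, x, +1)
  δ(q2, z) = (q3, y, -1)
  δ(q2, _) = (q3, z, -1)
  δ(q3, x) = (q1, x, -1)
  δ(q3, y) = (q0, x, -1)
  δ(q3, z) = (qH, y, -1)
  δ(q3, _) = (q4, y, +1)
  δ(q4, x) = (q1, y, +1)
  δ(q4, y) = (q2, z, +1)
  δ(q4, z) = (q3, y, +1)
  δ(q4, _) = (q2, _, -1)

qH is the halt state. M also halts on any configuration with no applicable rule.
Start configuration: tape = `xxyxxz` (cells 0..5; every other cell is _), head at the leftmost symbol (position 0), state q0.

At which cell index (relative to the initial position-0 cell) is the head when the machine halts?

-3

q0 | ___[x]xyxxz   read x → write y, move -1, go to q0
q0 | __[_]yxyxxz   read _ → write _, move +1, go to q0
q0 | ___[y]xyxxz   read y → write x, move -1, go to q2
q2 | __[_]xxyxxz   read _ → write z, move -1, go to q3
q3 | _[_]zxxyxxz   read _ → write y, move +1, go to q4
q4 | _y[z]xxyxxz   read z → write y, move +1, go to q3
q3 | _yy[x]xyxxz   read x → write x, move -1, go to q1
q1 | _y[y]xxyxxz   read y → write _, move -1, go to q4
q4 | _[y]_xxyxxz   read y → write z, move +1, go to q2
q2 | _z[_]xxyxxz   read _ → write z, move -1, go to q3
q3 | _[z]zxxyxxz   read z → write y, move -1, go to qH
qH | [_]yzxxyxxz
At halt the head is at cell -3.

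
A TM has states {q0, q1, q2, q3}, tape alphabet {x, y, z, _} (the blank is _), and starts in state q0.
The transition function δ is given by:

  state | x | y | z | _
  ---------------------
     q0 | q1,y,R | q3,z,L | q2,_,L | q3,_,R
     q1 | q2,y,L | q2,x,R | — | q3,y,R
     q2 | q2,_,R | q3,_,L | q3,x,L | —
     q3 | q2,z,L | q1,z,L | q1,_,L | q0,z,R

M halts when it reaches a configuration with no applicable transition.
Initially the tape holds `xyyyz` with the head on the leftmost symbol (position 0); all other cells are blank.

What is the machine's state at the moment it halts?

q2

q0 | _[x]yyyz   read x → write y, move R, go to q1
q1 | _y[y]yyz   read y → write x, move R, go to q2
q2 | _yx[y]yz   read y → write _, move L, go to q3
q3 | _y[x]_yz   read x → write z, move L, go to q2
q2 | _[y]z_yz   read y → write _, move L, go to q3
q3 | [_]_z_yz   read _ → write z, move R, go to q0
q0 | z[_]z_yz   read _ → write _, move R, go to q3
q3 | z_[z]_yz   read z → write _, move L, go to q1
q1 | z[_]__yz   read _ → write y, move R, go to q3
q3 | zy[_]_yz   read _ → write z, move R, go to q0
q0 | zyz[_]yz   read _ → write _, move R, go to q3
q3 | zyz_[y]z   read y → write z, move L, go to q1
q1 | zyz[_]zz   read _ → write y, move R, go to q3
q3 | zyzy[z]z   read z → write _, move L, go to q1
q1 | zyz[y]_z   read y → write x, move R, go to q2
q2 | zyzx[_]z
No transition is defined for (q2, _); M halts in state q2.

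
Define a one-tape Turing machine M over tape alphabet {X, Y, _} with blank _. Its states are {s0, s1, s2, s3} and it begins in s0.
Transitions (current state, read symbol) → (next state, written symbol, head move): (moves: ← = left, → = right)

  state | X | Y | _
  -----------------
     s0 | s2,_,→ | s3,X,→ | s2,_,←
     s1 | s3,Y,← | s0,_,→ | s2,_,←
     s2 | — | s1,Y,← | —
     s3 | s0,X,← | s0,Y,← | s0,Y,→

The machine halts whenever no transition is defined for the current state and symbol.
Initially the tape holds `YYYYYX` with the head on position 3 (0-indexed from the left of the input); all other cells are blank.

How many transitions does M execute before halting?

12

s0 | YYY[Y]YX   read Y → write X, move →, go to s3
s3 | YYYX[Y]X   read Y → write Y, move ←, go to s0
s0 | YYY[X]YX   read X → write _, move →, go to s2
s2 | YYY_[Y]X   read Y → write Y, move ←, go to s1
s1 | YYY[_]YX   read _ → write _, move ←, go to s2
s2 | YY[Y]_YX   read Y → write Y, move ←, go to s1
s1 | Y[Y]Y_YX   read Y → write _, move →, go to s0
s0 | Y_[Y]_YX   read Y → write X, move →, go to s3
s3 | Y_X[_]YX   read _ → write Y, move →, go to s0
s0 | Y_XY[Y]X   read Y → write X, move →, go to s3
s3 | Y_XYX[X]   read X → write X, move ←, go to s0
s0 | Y_XY[X]X   read X → write _, move →, go to s2
s2 | Y_XY_[X]
M halts after 12 transitions.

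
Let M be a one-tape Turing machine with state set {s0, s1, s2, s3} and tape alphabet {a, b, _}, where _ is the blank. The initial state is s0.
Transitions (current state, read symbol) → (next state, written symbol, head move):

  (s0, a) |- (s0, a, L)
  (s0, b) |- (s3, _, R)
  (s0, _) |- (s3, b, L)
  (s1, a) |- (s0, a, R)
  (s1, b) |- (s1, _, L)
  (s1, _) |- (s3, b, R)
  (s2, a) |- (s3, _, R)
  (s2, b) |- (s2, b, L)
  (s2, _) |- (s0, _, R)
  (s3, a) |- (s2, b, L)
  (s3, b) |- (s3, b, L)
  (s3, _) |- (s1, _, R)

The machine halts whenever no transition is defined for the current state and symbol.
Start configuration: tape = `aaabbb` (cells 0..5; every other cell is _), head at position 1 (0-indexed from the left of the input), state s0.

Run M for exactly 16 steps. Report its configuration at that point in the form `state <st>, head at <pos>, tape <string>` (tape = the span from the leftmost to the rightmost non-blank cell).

state s1, head at -1, tape b_baaabbb

s0 | ___a[a]abbb   read a → write a, move L, go to s0
s0 | ___[a]aabbb   read a → write a, move L, go to s0
s0 | __[_]aaabbb   read _ → write b, move L, go to s3
s3 | _[_]baaabbb   read _ → write _, move R, go to s1
s1 | __[b]aaabbb   read b → write _, move L, go to s1
s1 | _[_]_aaabbb   read _ → write b, move R, go to s3
s3 | _b[_]aaabbb   read _ → write _, move R, go to s1
s1 | _b_[a]aabbb   read a → write a, move R, go to s0
s0 | _b_a[a]abbb   read a → write a, move L, go to s0
s0 | _b_[a]aabbb   read a → write a, move L, go to s0
s0 | _b[_]aaabbb   read _ → write b, move L, go to s3
s3 | _[b]baaabbb   read b → write b, move L, go to s3
s3 | [_]bbaaabbb   read _ → write _, move R, go to s1
s1 | _[b]baaabbb   read b → write _, move L, go to s1
s1 | [_]_baaabbb   read _ → write b, move R, go to s3
s3 | b[_]baaabbb   read _ → write _, move R, go to s1
s1 | b_[b]aaabbb
After 16 steps: state s1, head at -1, tape b_baaabbb.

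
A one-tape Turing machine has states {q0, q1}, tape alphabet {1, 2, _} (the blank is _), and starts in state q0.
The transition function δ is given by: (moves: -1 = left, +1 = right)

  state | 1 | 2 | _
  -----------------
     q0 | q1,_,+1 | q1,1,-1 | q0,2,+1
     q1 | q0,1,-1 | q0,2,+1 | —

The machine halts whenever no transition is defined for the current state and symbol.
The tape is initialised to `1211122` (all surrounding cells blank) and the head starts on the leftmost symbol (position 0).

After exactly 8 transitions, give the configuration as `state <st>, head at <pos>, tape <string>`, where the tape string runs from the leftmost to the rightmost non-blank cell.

state q0, head at 4, tape 222122

q0 | [1]211122   read 1 → write _, move +1, go to q1
q1 | _[2]11122   read 2 → write 2, move +1, go to q0
q0 | _2[1]1122   read 1 → write _, move +1, go to q1
q1 | _2_[1]122   read 1 → write 1, move -1, go to q0
q0 | _2[_]1122   read _ → write 2, move +1, go to q0
q0 | _22[1]122   read 1 → write _, move +1, go to q1
q1 | _22_[1]22   read 1 → write 1, move -1, go to q0
q0 | _22[_]122   read _ → write 2, move +1, go to q0
q0 | _222[1]22
After 8 steps: state q0, head at 4, tape 222122.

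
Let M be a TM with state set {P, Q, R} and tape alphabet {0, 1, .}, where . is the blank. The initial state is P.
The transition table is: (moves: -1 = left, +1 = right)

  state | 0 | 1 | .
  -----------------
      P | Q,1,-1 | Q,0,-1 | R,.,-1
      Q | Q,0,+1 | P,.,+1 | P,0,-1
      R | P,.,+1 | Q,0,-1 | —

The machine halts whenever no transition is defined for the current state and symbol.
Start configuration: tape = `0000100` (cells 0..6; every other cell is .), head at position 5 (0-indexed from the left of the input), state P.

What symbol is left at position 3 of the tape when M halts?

1

state=P head=5 tape=...00001[0]0   (P,0)→(Q,1,-1)
state=Q head=4 tape=...0000[1]10   (Q,1)→(P,.,+1)
state=P head=5 tape=...0000.[1]0   (P,1)→(Q,0,-1)
state=Q head=4 tape=...0000[.]00   (Q,.)→(P,0,-1)
state=P head=3 tape=...000[0]000   (P,0)→(Q,1,-1)
state=Q head=2 tape=...00[0]1000   (Q,0)→(Q,0,+1)
state=Q head=3 tape=...000[1]000   (Q,1)→(P,.,+1)
state=P head=4 tape=...000.[0]00   (P,0)→(Q,1,-1)
state=Q head=3 tape=...000[.]100   (Q,.)→(P,0,-1)
state=P head=2 tape=...00[0]0100   (P,0)→(Q,1,-1)
state=Q head=1 tape=...0[0]10100   (Q,0)→(Q,0,+1)
state=Q head=2 tape=...00[1]0100   (Q,1)→(P,.,+1)
state=P head=3 tape=...00.[0]100   (P,0)→(Q,1,-1)
state=Q head=2 tape=...00[.]1100   (Q,.)→(P,0,-1)
state=P head=1 tape=...0[0]01100   (P,0)→(Q,1,-1)
state=Q head=0 tape=...[0]101100   (Q,0)→(Q,0,+1)
state=Q head=1 tape=...0[1]01100   (Q,1)→(P,.,+1)
state=P head=2 tape=...0.[0]1100   (P,0)→(Q,1,-1)
state=Q head=1 tape=...0[.]11100   (Q,.)→(P,0,-1)
state=P head=0 tape=...[0]011100   (P,0)→(Q,1,-1)
state=Q head=-1 tape=..[.]1011100   (Q,.)→(P,0,-1)
state=P head=-2 tape=.[.]01011100   (P,.)→(R,.,-1)
state=R head=-3 tape=[.].01011100
Cell 3 holds 1 when M halts.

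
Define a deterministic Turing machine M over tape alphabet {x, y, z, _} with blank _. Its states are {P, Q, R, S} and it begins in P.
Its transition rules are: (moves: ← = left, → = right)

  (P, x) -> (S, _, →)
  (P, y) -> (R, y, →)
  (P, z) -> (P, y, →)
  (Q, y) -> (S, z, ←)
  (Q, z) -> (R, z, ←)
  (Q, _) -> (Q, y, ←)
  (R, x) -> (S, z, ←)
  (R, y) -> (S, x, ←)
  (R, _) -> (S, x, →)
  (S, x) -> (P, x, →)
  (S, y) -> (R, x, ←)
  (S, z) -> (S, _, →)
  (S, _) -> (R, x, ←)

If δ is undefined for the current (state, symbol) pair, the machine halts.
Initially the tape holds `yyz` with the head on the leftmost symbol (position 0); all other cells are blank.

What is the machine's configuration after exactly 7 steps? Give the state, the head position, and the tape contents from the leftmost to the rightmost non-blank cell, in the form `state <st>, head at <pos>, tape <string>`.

P | _[y]yz_   read y → write y, move →, go to R
R | _y[y]z_   read y → write x, move ←, go to S
S | _[y]xz_   read y → write x, move ←, go to R
R | [_]xxz_   read _ → write x, move →, go to S
S | x[x]xz_   read x → write x, move →, go to P
P | xx[x]z_   read x → write _, move →, go to S
S | xx_[z]_   read z → write _, move →, go to S
S | xx__[_]
After 7 steps: state S, head at 3, tape xx.

state S, head at 3, tape xx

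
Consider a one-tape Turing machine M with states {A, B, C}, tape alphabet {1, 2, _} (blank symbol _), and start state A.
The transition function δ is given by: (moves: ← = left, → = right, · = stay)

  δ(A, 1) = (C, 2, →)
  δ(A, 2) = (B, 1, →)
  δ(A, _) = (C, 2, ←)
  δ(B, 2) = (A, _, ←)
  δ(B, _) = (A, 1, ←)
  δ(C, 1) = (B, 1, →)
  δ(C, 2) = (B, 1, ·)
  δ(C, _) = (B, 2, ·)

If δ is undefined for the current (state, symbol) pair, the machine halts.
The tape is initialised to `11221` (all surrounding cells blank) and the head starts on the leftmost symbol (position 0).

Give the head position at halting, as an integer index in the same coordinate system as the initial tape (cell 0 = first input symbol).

A | [1]1221   read 1 → write 2, move →, go to C
C | 2[1]221   read 1 → write 1, move →, go to B
B | 21[2]21   read 2 → write _, move ←, go to A
A | 2[1]_21   read 1 → write 2, move →, go to C
C | 22[_]21   read _ → write 2, move ·, go to B
B | 22[2]21   read 2 → write _, move ←, go to A
A | 2[2]_21   read 2 → write 1, move →, go to B
B | 21[_]21   read _ → write 1, move ←, go to A
A | 2[1]121   read 1 → write 2, move →, go to C
C | 22[1]21   read 1 → write 1, move →, go to B
B | 221[2]1   read 2 → write _, move ←, go to A
A | 22[1]_1   read 1 → write 2, move →, go to C
C | 222[_]1   read _ → write 2, move ·, go to B
B | 222[2]1   read 2 → write _, move ←, go to A
A | 22[2]_1   read 2 → write 1, move →, go to B
B | 221[_]1   read _ → write 1, move ←, go to A
A | 22[1]11   read 1 → write 2, move →, go to C
C | 222[1]1   read 1 → write 1, move →, go to B
B | 2221[1]
At halt the head is at cell 4.

4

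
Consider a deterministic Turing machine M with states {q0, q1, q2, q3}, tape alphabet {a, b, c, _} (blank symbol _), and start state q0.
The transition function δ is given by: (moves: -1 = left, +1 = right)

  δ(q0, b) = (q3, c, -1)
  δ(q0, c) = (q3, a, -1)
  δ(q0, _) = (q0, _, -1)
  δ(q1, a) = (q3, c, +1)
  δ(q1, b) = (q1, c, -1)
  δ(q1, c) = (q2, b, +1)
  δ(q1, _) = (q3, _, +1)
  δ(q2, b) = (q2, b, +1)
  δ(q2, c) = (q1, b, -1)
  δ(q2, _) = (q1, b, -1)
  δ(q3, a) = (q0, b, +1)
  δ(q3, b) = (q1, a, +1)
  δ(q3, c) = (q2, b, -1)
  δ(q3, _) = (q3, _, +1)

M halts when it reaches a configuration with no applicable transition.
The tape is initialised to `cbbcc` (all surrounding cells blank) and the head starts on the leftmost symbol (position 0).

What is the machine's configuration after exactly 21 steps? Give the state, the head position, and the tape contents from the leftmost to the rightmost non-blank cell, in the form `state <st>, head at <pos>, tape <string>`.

state q1, head at 1, tape abcbc

state=q0 head=0 tape=_[c]bbcc   (q0,c)→(q3,a,-1)
state=q3 head=-1 tape=[_]abbcc   (q3,_)→(q3,_,+1)
state=q3 head=0 tape=_[a]bbcc   (q3,a)→(q0,b,+1)
state=q0 head=1 tape=_b[b]bcc   (q0,b)→(q3,c,-1)
state=q3 head=0 tape=_[b]cbcc   (q3,b)→(q1,a,+1)
state=q1 head=1 tape=_a[c]bcc   (q1,c)→(q2,b,+1)
state=q2 head=2 tape=_ab[b]cc   (q2,b)→(q2,b,+1)
state=q2 head=3 tape=_abb[c]c   (q2,c)→(q1,b,-1)
state=q1 head=2 tape=_ab[b]bc   (q1,b)→(q1,c,-1)
state=q1 head=1 tape=_a[b]cbc   (q1,b)→(q1,c,-1)
state=q1 head=0 tape=_[a]ccbc   (q1,a)→(q3,c,+1)
state=q3 head=1 tape=_c[c]cbc   (q3,c)→(q2,b,-1)
state=q2 head=0 tape=_[c]bcbc   (q2,c)→(q1,b,-1)
state=q1 head=-1 tape=[_]bbcbc   (q1,_)→(q3,_,+1)
state=q3 head=0 tape=_[b]bcbc   (q3,b)→(q1,a,+1)
state=q1 head=1 tape=_a[b]cbc   (q1,b)→(q1,c,-1)
state=q1 head=0 tape=_[a]ccbc   (q1,a)→(q3,c,+1)
state=q3 head=1 tape=_c[c]cbc   (q3,c)→(q2,b,-1)
state=q2 head=0 tape=_[c]bcbc   (q2,c)→(q1,b,-1)
state=q1 head=-1 tape=[_]bbcbc   (q1,_)→(q3,_,+1)
state=q3 head=0 tape=_[b]bcbc   (q3,b)→(q1,a,+1)
state=q1 head=1 tape=_a[b]cbc
After 21 steps: state q1, head at 1, tape abcbc.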